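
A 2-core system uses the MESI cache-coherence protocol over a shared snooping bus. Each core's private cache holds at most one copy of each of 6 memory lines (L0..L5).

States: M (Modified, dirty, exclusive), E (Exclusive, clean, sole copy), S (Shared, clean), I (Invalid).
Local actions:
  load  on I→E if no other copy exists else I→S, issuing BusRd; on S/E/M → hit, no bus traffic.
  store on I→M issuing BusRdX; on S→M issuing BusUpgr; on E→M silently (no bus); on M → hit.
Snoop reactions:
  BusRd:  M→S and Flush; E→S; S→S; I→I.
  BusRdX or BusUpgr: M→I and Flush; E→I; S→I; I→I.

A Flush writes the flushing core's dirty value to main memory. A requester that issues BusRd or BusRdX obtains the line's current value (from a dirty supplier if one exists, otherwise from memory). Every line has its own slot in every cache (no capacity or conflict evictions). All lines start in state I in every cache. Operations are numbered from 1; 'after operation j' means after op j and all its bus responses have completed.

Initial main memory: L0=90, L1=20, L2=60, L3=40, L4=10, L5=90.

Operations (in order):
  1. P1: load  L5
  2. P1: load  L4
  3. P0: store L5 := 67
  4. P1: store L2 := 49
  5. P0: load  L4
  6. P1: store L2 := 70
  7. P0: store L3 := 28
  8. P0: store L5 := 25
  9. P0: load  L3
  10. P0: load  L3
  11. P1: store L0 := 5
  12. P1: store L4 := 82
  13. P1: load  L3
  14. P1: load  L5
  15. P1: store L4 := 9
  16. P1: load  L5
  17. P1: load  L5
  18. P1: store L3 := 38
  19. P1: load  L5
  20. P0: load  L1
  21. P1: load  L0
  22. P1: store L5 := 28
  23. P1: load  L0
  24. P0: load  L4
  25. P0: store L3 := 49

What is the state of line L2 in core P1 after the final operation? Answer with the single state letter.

state = M

  op1 P1: load  L5 → I/E on L5; bus BusRd; mem=90
  op2 P1: load  L4 → I/E on L4; bus BusRd; mem=10
  op3 P0: store L5 := 67 → M/I on L5; bus BusRdX; mem=90
  op4 P1: store L2 := 49 → I/M on L2; bus BusRdX; mem=60
  op5 P0: load  L4 → S/S on L4; bus BusRd; mem=10
  op6 P1: store L2 := 70 → I/M on L2; bus (none); mem=60
  op7 P0: store L3 := 28 → M/I on L3; bus BusRdX; mem=40
  op8 P0: store L5 := 25 → M/I on L5; bus (none); mem=90
  op9 P0: load  L3 → M/I on L3; bus (none); mem=40
  op10 P0: load  L3 → M/I on L3; bus (none); mem=40
  op11 P1: store L0 := 5 → I/M on L0; bus BusRdX; mem=90
  op12 P1: store L4 := 82 → I/M on L4; bus BusUpgr; mem=10
  op13 P1: load  L3 → S/S on L3; bus BusRd Flush; mem=28
  op14 P1: load  L5 → S/S on L5; bus BusRd Flush; mem=25
  op15 P1: store L4 := 9 → I/M on L4; bus (none); mem=10
  op16 P1: load  L5 → S/S on L5; bus (none); mem=25
  op17 P1: load  L5 → S/S on L5; bus (none); mem=25
  op18 P1: store L3 := 38 → I/M on L3; bus BusUpgr; mem=28
  op19 P1: load  L5 → S/S on L5; bus (none); mem=25
  op20 P0: load  L1 → E/I on L1; bus BusRd; mem=20
  op21 P1: load  L0 → I/M on L0; bus (none); mem=90
  op22 P1: store L5 := 28 → I/M on L5; bus BusUpgr; mem=25
  op23 P1: load  L0 → I/M on L0; bus (none); mem=90
  op24 P0: load  L4 → S/S on L4; bus BusRd Flush; mem=9
  op25 P0: store L3 := 49 → M/I on L3; bus BusRdX Flush; mem=38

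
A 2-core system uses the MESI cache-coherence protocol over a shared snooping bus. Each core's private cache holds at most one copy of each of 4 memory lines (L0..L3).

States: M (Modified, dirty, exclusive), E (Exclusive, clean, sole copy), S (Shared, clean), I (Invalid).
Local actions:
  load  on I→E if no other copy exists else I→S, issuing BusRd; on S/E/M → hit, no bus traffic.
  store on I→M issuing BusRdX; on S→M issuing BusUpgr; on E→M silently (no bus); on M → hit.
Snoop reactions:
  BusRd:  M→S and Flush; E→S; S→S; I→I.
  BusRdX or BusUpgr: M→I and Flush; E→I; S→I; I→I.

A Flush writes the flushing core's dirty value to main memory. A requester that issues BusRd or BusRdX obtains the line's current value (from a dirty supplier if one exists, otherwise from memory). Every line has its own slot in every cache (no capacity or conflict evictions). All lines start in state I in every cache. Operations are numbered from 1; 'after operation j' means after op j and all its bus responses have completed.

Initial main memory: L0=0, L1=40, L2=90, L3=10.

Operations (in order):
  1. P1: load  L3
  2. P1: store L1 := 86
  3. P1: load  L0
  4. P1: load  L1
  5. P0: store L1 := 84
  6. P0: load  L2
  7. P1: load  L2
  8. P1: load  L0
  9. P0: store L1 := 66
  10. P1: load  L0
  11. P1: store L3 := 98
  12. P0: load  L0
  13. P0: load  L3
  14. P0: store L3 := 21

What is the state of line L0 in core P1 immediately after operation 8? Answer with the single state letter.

1. P1: load  L3  bus=[BusRd]  L3: P0=I P1=E  mem[L3]=10
2. P1: store L1 := 86  bus=[BusRdX]  L1: P0=I P1=M  mem[L1]=40
3. P1: load  L0  bus=[BusRd]  L0: P0=I P1=E  mem[L0]=0
4. P1: load  L1  bus=[-]  L1: P0=I P1=M  mem[L1]=40
5. P0: store L1 := 84  bus=[BusRdX,Flush]  L1: P0=M P1=I  mem[L1]=86
6. P0: load  L2  bus=[BusRd]  L2: P0=E P1=I  mem[L2]=90
7. P1: load  L2  bus=[BusRd]  L2: P0=S P1=S  mem[L2]=90
8. P1: load  L0  bus=[-]  L0: P0=I P1=E  mem[L0]=0
9. P0: store L1 := 66  bus=[-]  L1: P0=M P1=I  mem[L1]=86
10. P1: load  L0  bus=[-]  L0: P0=I P1=E  mem[L0]=0
11. P1: store L3 := 98  bus=[-]  L3: P0=I P1=M  mem[L3]=10
12. P0: load  L0  bus=[BusRd]  L0: P0=S P1=S  mem[L0]=0
13. P0: load  L3  bus=[BusRd,Flush]  L3: P0=S P1=S  mem[L3]=98
14. P0: store L3 := 21  bus=[BusUpgr]  L3: P0=M P1=I  mem[L3]=98

state = E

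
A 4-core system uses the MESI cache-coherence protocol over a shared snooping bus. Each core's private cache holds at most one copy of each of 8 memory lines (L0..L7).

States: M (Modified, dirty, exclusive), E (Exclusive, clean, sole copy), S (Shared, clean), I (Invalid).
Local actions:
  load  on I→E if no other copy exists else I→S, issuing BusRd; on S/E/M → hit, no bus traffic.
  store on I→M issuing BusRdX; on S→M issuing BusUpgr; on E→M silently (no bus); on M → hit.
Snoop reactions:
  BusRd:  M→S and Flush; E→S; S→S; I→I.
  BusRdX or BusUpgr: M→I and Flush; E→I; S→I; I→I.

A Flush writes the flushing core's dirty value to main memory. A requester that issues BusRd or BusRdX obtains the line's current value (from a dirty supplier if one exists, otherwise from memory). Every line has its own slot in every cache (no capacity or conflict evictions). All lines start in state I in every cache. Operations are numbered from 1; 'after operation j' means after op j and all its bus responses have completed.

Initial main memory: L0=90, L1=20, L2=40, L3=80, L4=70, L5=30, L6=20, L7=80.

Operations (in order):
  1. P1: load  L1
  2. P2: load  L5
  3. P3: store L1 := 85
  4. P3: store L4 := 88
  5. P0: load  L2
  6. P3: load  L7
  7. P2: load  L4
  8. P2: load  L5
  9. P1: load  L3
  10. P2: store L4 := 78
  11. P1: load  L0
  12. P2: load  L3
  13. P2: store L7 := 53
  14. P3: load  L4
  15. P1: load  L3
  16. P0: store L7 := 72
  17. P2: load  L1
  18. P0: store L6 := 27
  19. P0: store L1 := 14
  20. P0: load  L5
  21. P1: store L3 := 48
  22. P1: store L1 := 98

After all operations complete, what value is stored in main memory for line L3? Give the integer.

memory[L3] = 80

1. P1: load  L1  bus=[BusRd]  L1: P0=I P1=E P2=I P3=I  mem[L1]=20
2. P2: load  L5  bus=[BusRd]  L5: P0=I P1=I P2=E P3=I  mem[L5]=30
3. P3: store L1 := 85  bus=[BusRdX]  L1: P0=I P1=I P2=I P3=M  mem[L1]=20
4. P3: store L4 := 88  bus=[BusRdX]  L4: P0=I P1=I P2=I P3=M  mem[L4]=70
5. P0: load  L2  bus=[BusRd]  L2: P0=E P1=I P2=I P3=I  mem[L2]=40
6. P3: load  L7  bus=[BusRd]  L7: P0=I P1=I P2=I P3=E  mem[L7]=80
7. P2: load  L4  bus=[BusRd,Flush]  L4: P0=I P1=I P2=S P3=S  mem[L4]=88
8. P2: load  L5  bus=[-]  L5: P0=I P1=I P2=E P3=I  mem[L5]=30
9. P1: load  L3  bus=[BusRd]  L3: P0=I P1=E P2=I P3=I  mem[L3]=80
10. P2: store L4 := 78  bus=[BusUpgr]  L4: P0=I P1=I P2=M P3=I  mem[L4]=88
11. P1: load  L0  bus=[BusRd]  L0: P0=I P1=E P2=I P3=I  mem[L0]=90
12. P2: load  L3  bus=[BusRd]  L3: P0=I P1=S P2=S P3=I  mem[L3]=80
13. P2: store L7 := 53  bus=[BusRdX]  L7: P0=I P1=I P2=M P3=I  mem[L7]=80
14. P3: load  L4  bus=[BusRd,Flush]  L4: P0=I P1=I P2=S P3=S  mem[L4]=78
15. P1: load  L3  bus=[-]  L3: P0=I P1=S P2=S P3=I  mem[L3]=80
16. P0: store L7 := 72  bus=[BusRdX,Flush]  L7: P0=M P1=I P2=I P3=I  mem[L7]=53
17. P2: load  L1  bus=[BusRd,Flush]  L1: P0=I P1=I P2=S P3=S  mem[L1]=85
18. P0: store L6 := 27  bus=[BusRdX]  L6: P0=M P1=I P2=I P3=I  mem[L6]=20
19. P0: store L1 := 14  bus=[BusRdX]  L1: P0=M P1=I P2=I P3=I  mem[L1]=85
20. P0: load  L5  bus=[BusRd]  L5: P0=S P1=I P2=S P3=I  mem[L5]=30
21. P1: store L3 := 48  bus=[BusUpgr]  L3: P0=I P1=M P2=I P3=I  mem[L3]=80
22. P1: store L1 := 98  bus=[BusRdX,Flush]  L1: P0=I P1=M P2=I P3=I  mem[L1]=14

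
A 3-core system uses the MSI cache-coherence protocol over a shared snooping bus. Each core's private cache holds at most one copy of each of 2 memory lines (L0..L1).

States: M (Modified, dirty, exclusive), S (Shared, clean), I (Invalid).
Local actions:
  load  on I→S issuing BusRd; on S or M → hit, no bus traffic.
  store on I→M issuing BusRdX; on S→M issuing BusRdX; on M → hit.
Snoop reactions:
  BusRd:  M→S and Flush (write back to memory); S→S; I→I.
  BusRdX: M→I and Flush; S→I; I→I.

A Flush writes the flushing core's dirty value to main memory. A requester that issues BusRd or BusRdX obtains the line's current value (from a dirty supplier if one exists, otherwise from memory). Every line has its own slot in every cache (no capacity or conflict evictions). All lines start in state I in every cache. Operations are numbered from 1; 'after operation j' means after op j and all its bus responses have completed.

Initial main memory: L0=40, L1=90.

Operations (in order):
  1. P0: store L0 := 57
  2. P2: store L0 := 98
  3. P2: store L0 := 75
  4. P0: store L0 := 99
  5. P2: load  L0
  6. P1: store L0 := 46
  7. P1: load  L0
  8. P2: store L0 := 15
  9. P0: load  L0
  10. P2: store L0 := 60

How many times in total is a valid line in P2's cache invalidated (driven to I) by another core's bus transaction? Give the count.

  op1 P0: store L0 := 57 → M/I/I on L0; bus BusRdX; mem=40
  op2 P2: store L0 := 98 → I/I/M on L0; bus BusRdX Flush; mem=57
  op3 P2: store L0 := 75 → I/I/M on L0; bus (none); mem=57
  op4 P0: store L0 := 99 → M/I/I on L0; bus BusRdX Flush; mem=75
  op5 P2: load  L0 → S/I/S on L0; bus BusRd Flush; mem=99
  op6 P1: store L0 := 46 → I/M/I on L0; bus BusRdX; mem=99
  op7 P1: load  L0 → I/M/I on L0; bus (none); mem=99
  op8 P2: store L0 := 15 → I/I/M on L0; bus BusRdX Flush; mem=46
  op9 P0: load  L0 → S/I/S on L0; bus BusRd Flush; mem=15
  op10 P2: store L0 := 60 → I/I/M on L0; bus BusRdX; mem=15

invalidations = 2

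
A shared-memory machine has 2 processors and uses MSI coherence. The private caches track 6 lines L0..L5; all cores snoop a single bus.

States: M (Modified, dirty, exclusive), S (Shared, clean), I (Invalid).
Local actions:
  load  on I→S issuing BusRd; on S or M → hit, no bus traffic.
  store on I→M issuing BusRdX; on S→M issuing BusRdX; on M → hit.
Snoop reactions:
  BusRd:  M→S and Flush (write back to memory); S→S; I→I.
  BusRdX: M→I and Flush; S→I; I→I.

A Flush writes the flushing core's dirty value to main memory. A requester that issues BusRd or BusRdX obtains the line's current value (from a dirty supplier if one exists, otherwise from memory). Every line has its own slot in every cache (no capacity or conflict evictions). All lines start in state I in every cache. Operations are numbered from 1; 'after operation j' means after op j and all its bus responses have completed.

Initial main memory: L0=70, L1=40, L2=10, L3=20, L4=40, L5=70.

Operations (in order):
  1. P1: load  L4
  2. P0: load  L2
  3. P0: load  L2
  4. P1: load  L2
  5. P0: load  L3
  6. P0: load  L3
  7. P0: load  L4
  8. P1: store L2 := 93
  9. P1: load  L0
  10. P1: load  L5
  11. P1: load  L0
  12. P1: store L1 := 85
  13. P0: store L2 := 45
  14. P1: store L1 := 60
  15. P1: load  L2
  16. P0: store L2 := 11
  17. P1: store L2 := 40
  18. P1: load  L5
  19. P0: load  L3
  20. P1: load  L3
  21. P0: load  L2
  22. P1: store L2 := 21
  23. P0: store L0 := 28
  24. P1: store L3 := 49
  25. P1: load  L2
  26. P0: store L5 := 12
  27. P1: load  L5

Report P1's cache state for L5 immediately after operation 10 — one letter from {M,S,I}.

state = S

1. P1: load  L4  bus=[BusRd]  L4: P0=I P1=S  mem[L4]=40
2. P0: load  L2  bus=[BusRd]  L2: P0=S P1=I  mem[L2]=10
3. P0: load  L2  bus=[-]  L2: P0=S P1=I  mem[L2]=10
4. P1: load  L2  bus=[BusRd]  L2: P0=S P1=S  mem[L2]=10
5. P0: load  L3  bus=[BusRd]  L3: P0=S P1=I  mem[L3]=20
6. P0: load  L3  bus=[-]  L3: P0=S P1=I  mem[L3]=20
7. P0: load  L4  bus=[BusRd]  L4: P0=S P1=S  mem[L4]=40
8. P1: store L2 := 93  bus=[BusRdX]  L2: P0=I P1=M  mem[L2]=10
9. P1: load  L0  bus=[BusRd]  L0: P0=I P1=S  mem[L0]=70
10. P1: load  L5  bus=[BusRd]  L5: P0=I P1=S  mem[L5]=70
11. P1: load  L0  bus=[-]  L0: P0=I P1=S  mem[L0]=70
12. P1: store L1 := 85  bus=[BusRdX]  L1: P0=I P1=M  mem[L1]=40
13. P0: store L2 := 45  bus=[BusRdX,Flush]  L2: P0=M P1=I  mem[L2]=93
14. P1: store L1 := 60  bus=[-]  L1: P0=I P1=M  mem[L1]=40
15. P1: load  L2  bus=[BusRd,Flush]  L2: P0=S P1=S  mem[L2]=45
16. P0: store L2 := 11  bus=[BusRdX]  L2: P0=M P1=I  mem[L2]=45
17. P1: store L2 := 40  bus=[BusRdX,Flush]  L2: P0=I P1=M  mem[L2]=11
18. P1: load  L5  bus=[-]  L5: P0=I P1=S  mem[L5]=70
19. P0: load  L3  bus=[-]  L3: P0=S P1=I  mem[L3]=20
20. P1: load  L3  bus=[BusRd]  L3: P0=S P1=S  mem[L3]=20
21. P0: load  L2  bus=[BusRd,Flush]  L2: P0=S P1=S  mem[L2]=40
22. P1: store L2 := 21  bus=[BusRdX]  L2: P0=I P1=M  mem[L2]=40
23. P0: store L0 := 28  bus=[BusRdX]  L0: P0=M P1=I  mem[L0]=70
24. P1: store L3 := 49  bus=[BusRdX]  L3: P0=I P1=M  mem[L3]=20
25. P1: load  L2  bus=[-]  L2: P0=I P1=M  mem[L2]=40
26. P0: store L5 := 12  bus=[BusRdX]  L5: P0=M P1=I  mem[L5]=70
27. P1: load  L5  bus=[BusRd,Flush]  L5: P0=S P1=S  mem[L5]=12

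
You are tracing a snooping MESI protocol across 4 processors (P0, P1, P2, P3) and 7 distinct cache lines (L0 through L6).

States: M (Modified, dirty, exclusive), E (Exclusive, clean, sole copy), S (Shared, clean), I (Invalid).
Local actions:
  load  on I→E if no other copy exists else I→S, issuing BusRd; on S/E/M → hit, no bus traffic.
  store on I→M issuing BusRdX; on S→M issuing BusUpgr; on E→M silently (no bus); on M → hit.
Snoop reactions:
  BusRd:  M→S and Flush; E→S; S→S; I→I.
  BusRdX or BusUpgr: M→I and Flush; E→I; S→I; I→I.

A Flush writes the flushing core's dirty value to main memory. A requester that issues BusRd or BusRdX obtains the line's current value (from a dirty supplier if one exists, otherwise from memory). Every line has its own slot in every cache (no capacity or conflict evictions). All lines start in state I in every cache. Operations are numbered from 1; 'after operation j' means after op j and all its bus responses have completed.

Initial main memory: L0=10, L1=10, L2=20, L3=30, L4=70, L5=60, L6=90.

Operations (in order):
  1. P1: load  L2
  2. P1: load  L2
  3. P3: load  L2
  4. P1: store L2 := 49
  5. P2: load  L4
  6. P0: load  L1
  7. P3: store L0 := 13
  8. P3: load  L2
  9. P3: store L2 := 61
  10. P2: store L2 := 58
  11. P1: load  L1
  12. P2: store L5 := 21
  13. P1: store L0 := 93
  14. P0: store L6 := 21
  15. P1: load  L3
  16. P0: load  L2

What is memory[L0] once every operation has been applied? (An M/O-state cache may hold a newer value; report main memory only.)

memory[L0] = 13

  op1 P1: load  L2 → I/E/I/I on L2; bus BusRd; mem=20
  op2 P1: load  L2 → I/E/I/I on L2; bus (none); mem=20
  op3 P3: load  L2 → I/S/I/S on L2; bus BusRd; mem=20
  op4 P1: store L2 := 49 → I/M/I/I on L2; bus BusUpgr; mem=20
  op5 P2: load  L4 → I/I/E/I on L4; bus BusRd; mem=70
  op6 P0: load  L1 → E/I/I/I on L1; bus BusRd; mem=10
  op7 P3: store L0 := 13 → I/I/I/M on L0; bus BusRdX; mem=10
  op8 P3: load  L2 → I/S/I/S on L2; bus BusRd Flush; mem=49
  op9 P3: store L2 := 61 → I/I/I/M on L2; bus BusUpgr; mem=49
  op10 P2: store L2 := 58 → I/I/M/I on L2; bus BusRdX Flush; mem=61
  op11 P1: load  L1 → S/S/I/I on L1; bus BusRd; mem=10
  op12 P2: store L5 := 21 → I/I/M/I on L5; bus BusRdX; mem=60
  op13 P1: store L0 := 93 → I/M/I/I on L0; bus BusRdX Flush; mem=13
  op14 P0: store L6 := 21 → M/I/I/I on L6; bus BusRdX; mem=90
  op15 P1: load  L3 → I/E/I/I on L3; bus BusRd; mem=30
  op16 P0: load  L2 → S/I/S/I on L2; bus BusRd Flush; mem=58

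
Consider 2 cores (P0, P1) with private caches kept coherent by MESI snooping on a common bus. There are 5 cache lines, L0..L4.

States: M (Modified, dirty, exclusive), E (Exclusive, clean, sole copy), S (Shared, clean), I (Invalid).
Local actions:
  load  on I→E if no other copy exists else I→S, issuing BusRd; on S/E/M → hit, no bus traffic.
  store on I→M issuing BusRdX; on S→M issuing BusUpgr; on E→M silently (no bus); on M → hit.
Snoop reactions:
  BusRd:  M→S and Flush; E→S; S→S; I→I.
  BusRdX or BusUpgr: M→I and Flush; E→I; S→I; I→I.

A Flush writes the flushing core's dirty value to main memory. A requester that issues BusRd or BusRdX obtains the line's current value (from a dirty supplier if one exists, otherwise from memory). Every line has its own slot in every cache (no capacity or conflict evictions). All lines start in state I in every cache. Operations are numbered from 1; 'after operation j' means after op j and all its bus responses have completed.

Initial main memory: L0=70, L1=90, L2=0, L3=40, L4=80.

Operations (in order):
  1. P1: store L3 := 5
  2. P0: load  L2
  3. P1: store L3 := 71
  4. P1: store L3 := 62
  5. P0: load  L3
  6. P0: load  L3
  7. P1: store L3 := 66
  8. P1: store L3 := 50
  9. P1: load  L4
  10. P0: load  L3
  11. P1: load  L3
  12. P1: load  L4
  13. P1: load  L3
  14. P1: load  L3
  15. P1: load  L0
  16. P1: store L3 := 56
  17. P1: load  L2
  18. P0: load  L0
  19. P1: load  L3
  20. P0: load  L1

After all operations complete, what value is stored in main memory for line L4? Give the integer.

memory[L4] = 80

1. P1: store L3 := 5  bus=[BusRdX]  L3: P0=I P1=M  mem[L3]=40
2. P0: load  L2  bus=[BusRd]  L2: P0=E P1=I  mem[L2]=0
3. P1: store L3 := 71  bus=[-]  L3: P0=I P1=M  mem[L3]=40
4. P1: store L3 := 62  bus=[-]  L3: P0=I P1=M  mem[L3]=40
5. P0: load  L3  bus=[BusRd,Flush]  L3: P0=S P1=S  mem[L3]=62
6. P0: load  L3  bus=[-]  L3: P0=S P1=S  mem[L3]=62
7. P1: store L3 := 66  bus=[BusUpgr]  L3: P0=I P1=M  mem[L3]=62
8. P1: store L3 := 50  bus=[-]  L3: P0=I P1=M  mem[L3]=62
9. P1: load  L4  bus=[BusRd]  L4: P0=I P1=E  mem[L4]=80
10. P0: load  L3  bus=[BusRd,Flush]  L3: P0=S P1=S  mem[L3]=50
11. P1: load  L3  bus=[-]  L3: P0=S P1=S  mem[L3]=50
12. P1: load  L4  bus=[-]  L4: P0=I P1=E  mem[L4]=80
13. P1: load  L3  bus=[-]  L3: P0=S P1=S  mem[L3]=50
14. P1: load  L3  bus=[-]  L3: P0=S P1=S  mem[L3]=50
15. P1: load  L0  bus=[BusRd]  L0: P0=I P1=E  mem[L0]=70
16. P1: store L3 := 56  bus=[BusUpgr]  L3: P0=I P1=M  mem[L3]=50
17. P1: load  L2  bus=[BusRd]  L2: P0=S P1=S  mem[L2]=0
18. P0: load  L0  bus=[BusRd]  L0: P0=S P1=S  mem[L0]=70
19. P1: load  L3  bus=[-]  L3: P0=I P1=M  mem[L3]=50
20. P0: load  L1  bus=[BusRd]  L1: P0=E P1=I  mem[L1]=90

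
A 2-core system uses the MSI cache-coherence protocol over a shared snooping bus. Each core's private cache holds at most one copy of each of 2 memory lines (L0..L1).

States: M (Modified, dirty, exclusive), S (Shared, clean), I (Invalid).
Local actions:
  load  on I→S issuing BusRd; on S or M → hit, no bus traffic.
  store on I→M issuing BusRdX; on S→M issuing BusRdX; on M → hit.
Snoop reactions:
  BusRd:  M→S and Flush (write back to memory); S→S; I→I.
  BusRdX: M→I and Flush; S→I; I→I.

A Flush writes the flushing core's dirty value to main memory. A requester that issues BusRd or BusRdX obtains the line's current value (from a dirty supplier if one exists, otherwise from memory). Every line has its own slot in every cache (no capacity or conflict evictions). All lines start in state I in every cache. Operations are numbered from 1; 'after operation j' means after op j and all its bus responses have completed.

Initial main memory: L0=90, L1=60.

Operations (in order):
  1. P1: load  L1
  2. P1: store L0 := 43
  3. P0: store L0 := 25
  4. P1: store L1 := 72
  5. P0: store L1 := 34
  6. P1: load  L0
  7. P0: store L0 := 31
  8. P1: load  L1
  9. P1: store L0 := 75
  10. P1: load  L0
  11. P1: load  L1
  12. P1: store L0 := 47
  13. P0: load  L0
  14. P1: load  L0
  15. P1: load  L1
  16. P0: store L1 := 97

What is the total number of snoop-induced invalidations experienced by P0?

step 1: P1: load  L1  ⟶  IS  (L1)  txn=BusRd  M[L1]=60
step 2: P1: store L0 := 43  ⟶  IM  (L0)  txn=BusRdX  M[L0]=90
step 3: P0: store L0 := 25  ⟶  MI  (L0)  txn=BusRdX+Flush  M[L0]=43
step 4: P1: store L1 := 72  ⟶  IM  (L1)  txn=BusRdX  M[L1]=60
step 5: P0: store L1 := 34  ⟶  MI  (L1)  txn=BusRdX+Flush  M[L1]=72
step 6: P1: load  L0  ⟶  SS  (L0)  txn=BusRd+Flush  M[L0]=25
step 7: P0: store L0 := 31  ⟶  MI  (L0)  txn=BusRdX  M[L0]=25
step 8: P1: load  L1  ⟶  SS  (L1)  txn=BusRd+Flush  M[L1]=34
step 9: P1: store L0 := 75  ⟶  IM  (L0)  txn=BusRdX+Flush  M[L0]=31
step 10: P1: load  L0  ⟶  IM  (L0)  txn=∅  M[L0]=31
step 11: P1: load  L1  ⟶  SS  (L1)  txn=∅  M[L1]=34
step 12: P1: store L0 := 47  ⟶  IM  (L0)  txn=∅  M[L0]=31
step 13: P0: load  L0  ⟶  SS  (L0)  txn=BusRd+Flush  M[L0]=47
step 14: P1: load  L0  ⟶  SS  (L0)  txn=∅  M[L0]=47
step 15: P1: load  L1  ⟶  SS  (L1)  txn=∅  M[L1]=34
step 16: P0: store L1 := 97  ⟶  MI  (L1)  txn=BusRdX  M[L1]=34

invalidations = 1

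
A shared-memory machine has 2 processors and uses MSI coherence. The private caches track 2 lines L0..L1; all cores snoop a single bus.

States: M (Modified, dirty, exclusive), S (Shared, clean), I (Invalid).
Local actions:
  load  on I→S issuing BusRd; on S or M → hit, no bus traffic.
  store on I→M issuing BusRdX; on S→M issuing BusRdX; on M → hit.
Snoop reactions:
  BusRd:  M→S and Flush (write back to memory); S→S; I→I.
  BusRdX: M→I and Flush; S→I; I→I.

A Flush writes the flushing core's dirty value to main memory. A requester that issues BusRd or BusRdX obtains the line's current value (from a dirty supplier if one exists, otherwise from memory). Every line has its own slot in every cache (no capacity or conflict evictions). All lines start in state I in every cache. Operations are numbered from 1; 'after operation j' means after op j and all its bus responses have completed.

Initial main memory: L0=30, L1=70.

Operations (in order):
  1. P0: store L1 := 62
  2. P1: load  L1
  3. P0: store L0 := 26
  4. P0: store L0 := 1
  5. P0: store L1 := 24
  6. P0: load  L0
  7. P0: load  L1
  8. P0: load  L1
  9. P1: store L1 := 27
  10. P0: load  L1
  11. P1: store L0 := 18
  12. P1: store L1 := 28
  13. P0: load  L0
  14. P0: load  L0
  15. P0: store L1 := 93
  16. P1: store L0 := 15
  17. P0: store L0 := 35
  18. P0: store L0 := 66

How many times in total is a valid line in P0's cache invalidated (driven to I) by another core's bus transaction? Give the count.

[1] P0: store L1 := 62 | P0:M(62), P1:I | bus: BusRdX
[2] P1: load  L1 | P0:S(62), P1:S(62) | bus: BusRd,Flush
[3] P0: store L0 := 26 | P0:M(26), P1:I | bus: BusRdX
[4] P0: store L0 := 1 | P0:M(1), P1:I | bus: none
[5] P0: store L1 := 24 | P0:M(24), P1:I | bus: BusRdX
[6] P0: load  L0 | P0:M(1), P1:I | bus: none
[7] P0: load  L1 | P0:M(24), P1:I | bus: none
[8] P0: load  L1 | P0:M(24), P1:I | bus: none
[9] P1: store L1 := 27 | P0:I, P1:M(27) | bus: BusRdX,Flush
[10] P0: load  L1 | P0:S(27), P1:S(27) | bus: BusRd,Flush
[11] P1: store L0 := 18 | P0:I, P1:M(18) | bus: BusRdX,Flush
[12] P1: store L1 := 28 | P0:I, P1:M(28) | bus: BusRdX
[13] P0: load  L0 | P0:S(18), P1:S(18) | bus: BusRd,Flush
[14] P0: load  L0 | P0:S(18), P1:S(18) | bus: none
[15] P0: store L1 := 93 | P0:M(93), P1:I | bus: BusRdX,Flush
[16] P1: store L0 := 15 | P0:I, P1:M(15) | bus: BusRdX
[17] P0: store L0 := 35 | P0:M(35), P1:I | bus: BusRdX,Flush
[18] P0: store L0 := 66 | P0:M(66), P1:I | bus: none

invalidations = 4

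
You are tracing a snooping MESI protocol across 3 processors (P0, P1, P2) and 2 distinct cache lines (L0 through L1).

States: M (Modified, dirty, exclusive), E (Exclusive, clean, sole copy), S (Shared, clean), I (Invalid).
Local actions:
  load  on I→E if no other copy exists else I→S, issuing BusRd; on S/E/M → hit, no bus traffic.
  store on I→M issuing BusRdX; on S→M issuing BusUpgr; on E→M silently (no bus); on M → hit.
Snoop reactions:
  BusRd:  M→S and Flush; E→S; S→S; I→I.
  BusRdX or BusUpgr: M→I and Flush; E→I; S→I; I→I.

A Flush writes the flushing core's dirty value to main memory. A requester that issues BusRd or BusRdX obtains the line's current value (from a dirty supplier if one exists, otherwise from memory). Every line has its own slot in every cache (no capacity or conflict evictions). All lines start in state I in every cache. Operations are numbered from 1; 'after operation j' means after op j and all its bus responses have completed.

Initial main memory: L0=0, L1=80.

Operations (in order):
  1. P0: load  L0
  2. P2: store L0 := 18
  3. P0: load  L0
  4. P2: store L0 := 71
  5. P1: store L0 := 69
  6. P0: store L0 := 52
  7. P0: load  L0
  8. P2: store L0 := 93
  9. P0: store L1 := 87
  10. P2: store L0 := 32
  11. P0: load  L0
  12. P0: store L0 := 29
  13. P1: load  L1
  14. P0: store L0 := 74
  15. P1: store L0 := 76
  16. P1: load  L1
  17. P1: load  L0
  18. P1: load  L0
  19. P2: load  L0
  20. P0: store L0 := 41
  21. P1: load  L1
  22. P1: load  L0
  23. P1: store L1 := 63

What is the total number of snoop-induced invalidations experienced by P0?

[1] P0: load  L0 | P0:E(0), P1:I, P2:I | bus: BusRd
[2] P2: store L0 := 18 | P0:I, P1:I, P2:M(18) | bus: BusRdX
[3] P0: load  L0 | P0:S(18), P1:I, P2:S(18) | bus: BusRd,Flush
[4] P2: store L0 := 71 | P0:I, P1:I, P2:M(71) | bus: BusUpgr
[5] P1: store L0 := 69 | P0:I, P1:M(69), P2:I | bus: BusRdX,Flush
[6] P0: store L0 := 52 | P0:M(52), P1:I, P2:I | bus: BusRdX,Flush
[7] P0: load  L0 | P0:M(52), P1:I, P2:I | bus: none
[8] P2: store L0 := 93 | P0:I, P1:I, P2:M(93) | bus: BusRdX,Flush
[9] P0: store L1 := 87 | P0:M(87), P1:I, P2:I | bus: BusRdX
[10] P2: store L0 := 32 | P0:I, P1:I, P2:M(32) | bus: none
[11] P0: load  L0 | P0:S(32), P1:I, P2:S(32) | bus: BusRd,Flush
[12] P0: store L0 := 29 | P0:M(29), P1:I, P2:I | bus: BusUpgr
[13] P1: load  L1 | P0:S(87), P1:S(87), P2:I | bus: BusRd,Flush
[14] P0: store L0 := 74 | P0:M(74), P1:I, P2:I | bus: none
[15] P1: store L0 := 76 | P0:I, P1:M(76), P2:I | bus: BusRdX,Flush
[16] P1: load  L1 | P0:S(87), P1:S(87), P2:I | bus: none
[17] P1: load  L0 | P0:I, P1:M(76), P2:I | bus: none
[18] P1: load  L0 | P0:I, P1:M(76), P2:I | bus: none
[19] P2: load  L0 | P0:I, P1:S(76), P2:S(76) | bus: BusRd,Flush
[20] P0: store L0 := 41 | P0:M(41), P1:I, P2:I | bus: BusRdX
[21] P1: load  L1 | P0:S(87), P1:S(87), P2:I | bus: none
[22] P1: load  L0 | P0:S(41), P1:S(41), P2:I | bus: BusRd,Flush
[23] P1: store L1 := 63 | P0:I, P1:M(63), P2:I | bus: BusUpgr

invalidations = 5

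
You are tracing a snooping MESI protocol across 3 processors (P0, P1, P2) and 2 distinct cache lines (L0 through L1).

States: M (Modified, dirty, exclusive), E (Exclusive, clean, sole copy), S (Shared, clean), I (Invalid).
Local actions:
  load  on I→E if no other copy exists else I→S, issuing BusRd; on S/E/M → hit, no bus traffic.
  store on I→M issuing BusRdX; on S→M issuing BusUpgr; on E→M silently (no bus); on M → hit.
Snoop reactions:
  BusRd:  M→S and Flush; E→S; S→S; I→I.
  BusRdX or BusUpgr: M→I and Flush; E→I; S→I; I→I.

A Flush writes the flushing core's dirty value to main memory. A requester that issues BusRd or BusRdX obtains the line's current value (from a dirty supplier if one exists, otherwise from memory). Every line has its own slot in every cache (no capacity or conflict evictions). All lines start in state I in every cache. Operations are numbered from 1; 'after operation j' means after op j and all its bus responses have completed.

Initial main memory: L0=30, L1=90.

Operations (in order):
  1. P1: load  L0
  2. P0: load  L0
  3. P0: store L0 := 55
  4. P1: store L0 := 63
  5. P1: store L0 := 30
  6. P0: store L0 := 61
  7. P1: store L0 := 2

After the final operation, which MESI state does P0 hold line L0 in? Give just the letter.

state = I

  op1 P1: load  L0 → I/E/I on L0; bus BusRd; mem=30
  op2 P0: load  L0 → S/S/I on L0; bus BusRd; mem=30
  op3 P0: store L0 := 55 → M/I/I on L0; bus BusUpgr; mem=30
  op4 P1: store L0 := 63 → I/M/I on L0; bus BusRdX Flush; mem=55
  op5 P1: store L0 := 30 → I/M/I on L0; bus (none); mem=55
  op6 P0: store L0 := 61 → M/I/I on L0; bus BusRdX Flush; mem=30
  op7 P1: store L0 := 2 → I/M/I on L0; bus BusRdX Flush; mem=61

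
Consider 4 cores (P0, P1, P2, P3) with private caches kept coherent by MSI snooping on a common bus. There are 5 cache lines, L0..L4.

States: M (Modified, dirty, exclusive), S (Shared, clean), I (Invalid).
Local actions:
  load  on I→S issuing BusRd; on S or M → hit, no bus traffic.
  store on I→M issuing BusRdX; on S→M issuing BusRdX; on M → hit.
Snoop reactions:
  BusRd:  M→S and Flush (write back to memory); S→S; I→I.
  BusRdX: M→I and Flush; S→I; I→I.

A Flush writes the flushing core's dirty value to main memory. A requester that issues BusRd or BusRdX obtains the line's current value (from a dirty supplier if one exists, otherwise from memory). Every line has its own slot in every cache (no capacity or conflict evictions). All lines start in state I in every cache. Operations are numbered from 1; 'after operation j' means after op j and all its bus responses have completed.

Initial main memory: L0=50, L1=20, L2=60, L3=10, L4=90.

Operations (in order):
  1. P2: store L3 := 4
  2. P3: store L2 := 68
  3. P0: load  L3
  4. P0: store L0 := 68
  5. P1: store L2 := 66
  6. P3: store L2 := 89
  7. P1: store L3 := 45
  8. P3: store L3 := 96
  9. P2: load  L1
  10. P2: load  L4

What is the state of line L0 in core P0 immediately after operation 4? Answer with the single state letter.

state = M

step 1: P2: store L3 := 4  ⟶  IIMI  (L3)  txn=BusRdX  M[L3]=10
step 2: P3: store L2 := 68  ⟶  IIIM  (L2)  txn=BusRdX  M[L2]=60
step 3: P0: load  L3  ⟶  SISI  (L3)  txn=BusRd+Flush  M[L3]=4
step 4: P0: store L0 := 68  ⟶  MIII  (L0)  txn=BusRdX  M[L0]=50
step 5: P1: store L2 := 66  ⟶  IMII  (L2)  txn=BusRdX+Flush  M[L2]=68
step 6: P3: store L2 := 89  ⟶  IIIM  (L2)  txn=BusRdX+Flush  M[L2]=66
step 7: P1: store L3 := 45  ⟶  IMII  (L3)  txn=BusRdX  M[L3]=4
step 8: P3: store L3 := 96  ⟶  IIIM  (L3)  txn=BusRdX+Flush  M[L3]=45
step 9: P2: load  L1  ⟶  IISI  (L1)  txn=BusRd  M[L1]=20
step 10: P2: load  L4  ⟶  IISI  (L4)  txn=BusRd  M[L4]=90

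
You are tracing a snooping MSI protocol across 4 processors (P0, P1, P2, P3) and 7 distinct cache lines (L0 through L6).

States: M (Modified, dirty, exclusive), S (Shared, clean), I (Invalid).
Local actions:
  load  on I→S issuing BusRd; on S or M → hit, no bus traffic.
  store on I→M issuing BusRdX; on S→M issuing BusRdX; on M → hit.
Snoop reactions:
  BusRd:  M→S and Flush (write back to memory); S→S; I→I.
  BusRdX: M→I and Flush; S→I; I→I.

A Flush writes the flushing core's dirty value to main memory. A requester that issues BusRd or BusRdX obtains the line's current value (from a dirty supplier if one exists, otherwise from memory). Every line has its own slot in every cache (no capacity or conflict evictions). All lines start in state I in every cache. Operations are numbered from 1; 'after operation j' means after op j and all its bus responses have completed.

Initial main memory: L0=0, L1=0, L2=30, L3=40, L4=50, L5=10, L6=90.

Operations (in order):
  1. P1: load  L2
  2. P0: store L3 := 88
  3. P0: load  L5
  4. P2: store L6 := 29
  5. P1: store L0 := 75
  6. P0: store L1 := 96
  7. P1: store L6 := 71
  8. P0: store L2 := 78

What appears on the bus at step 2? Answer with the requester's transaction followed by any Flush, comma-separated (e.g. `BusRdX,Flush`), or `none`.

bus = BusRdX

1. P1: load  L2  bus=[BusRd]  L2: P0=I P1=S P2=I P3=I  mem[L2]=30
2. P0: store L3 := 88  bus=[BusRdX]  L3: P0=M P1=I P2=I P3=I  mem[L3]=40
3. P0: load  L5  bus=[BusRd]  L5: P0=S P1=I P2=I P3=I  mem[L5]=10
4. P2: store L6 := 29  bus=[BusRdX]  L6: P0=I P1=I P2=M P3=I  mem[L6]=90
5. P1: store L0 := 75  bus=[BusRdX]  L0: P0=I P1=M P2=I P3=I  mem[L0]=0
6. P0: store L1 := 96  bus=[BusRdX]  L1: P0=M P1=I P2=I P3=I  mem[L1]=0
7. P1: store L6 := 71  bus=[BusRdX,Flush]  L6: P0=I P1=M P2=I P3=I  mem[L6]=29
8. P0: store L2 := 78  bus=[BusRdX]  L2: P0=M P1=I P2=I P3=I  mem[L2]=30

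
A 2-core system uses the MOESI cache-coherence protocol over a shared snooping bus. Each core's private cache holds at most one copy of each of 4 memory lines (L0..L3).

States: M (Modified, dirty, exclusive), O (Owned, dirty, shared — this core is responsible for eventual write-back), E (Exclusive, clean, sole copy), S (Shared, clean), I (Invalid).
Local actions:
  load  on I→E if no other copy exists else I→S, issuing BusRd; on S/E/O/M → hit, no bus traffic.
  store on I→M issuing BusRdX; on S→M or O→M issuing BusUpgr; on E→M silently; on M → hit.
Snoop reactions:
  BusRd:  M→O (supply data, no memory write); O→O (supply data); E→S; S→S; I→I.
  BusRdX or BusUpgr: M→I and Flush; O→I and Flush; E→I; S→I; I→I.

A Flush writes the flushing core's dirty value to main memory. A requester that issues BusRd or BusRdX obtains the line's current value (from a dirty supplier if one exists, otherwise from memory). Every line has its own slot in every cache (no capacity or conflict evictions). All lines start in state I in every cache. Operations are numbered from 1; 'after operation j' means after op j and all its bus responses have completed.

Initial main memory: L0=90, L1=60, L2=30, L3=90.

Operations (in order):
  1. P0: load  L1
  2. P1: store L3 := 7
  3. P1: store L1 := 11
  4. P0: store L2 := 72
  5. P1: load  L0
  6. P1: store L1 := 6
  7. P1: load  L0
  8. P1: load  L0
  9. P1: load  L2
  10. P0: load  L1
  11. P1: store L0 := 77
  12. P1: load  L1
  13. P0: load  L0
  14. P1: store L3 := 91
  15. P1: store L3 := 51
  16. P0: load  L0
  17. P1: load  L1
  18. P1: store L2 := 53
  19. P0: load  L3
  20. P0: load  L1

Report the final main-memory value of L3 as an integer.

[1] P0: load  L1 | P0:E(60), P1:I | bus: BusRd
[2] P1: store L3 := 7 | P0:I, P1:M(7) | bus: BusRdX
[3] P1: store L1 := 11 | P0:I, P1:M(11) | bus: BusRdX
[4] P0: store L2 := 72 | P0:M(72), P1:I | bus: BusRdX
[5] P1: load  L0 | P0:I, P1:E(90) | bus: BusRd
[6] P1: store L1 := 6 | P0:I, P1:M(6) | bus: none
[7] P1: load  L0 | P0:I, P1:E(90) | bus: none
[8] P1: load  L0 | P0:I, P1:E(90) | bus: none
[9] P1: load  L2 | P0:O(72), P1:S(72) | bus: BusRd
[10] P0: load  L1 | P0:S(6), P1:O(6) | bus: BusRd
[11] P1: store L0 := 77 | P0:I, P1:M(77) | bus: none
[12] P1: load  L1 | P0:S(6), P1:O(6) | bus: none
[13] P0: load  L0 | P0:S(77), P1:O(77) | bus: BusRd
[14] P1: store L3 := 91 | P0:I, P1:M(91) | bus: none
[15] P1: store L3 := 51 | P0:I, P1:M(51) | bus: none
[16] P0: load  L0 | P0:S(77), P1:O(77) | bus: none
[17] P1: load  L1 | P0:S(6), P1:O(6) | bus: none
[18] P1: store L2 := 53 | P0:I, P1:M(53) | bus: BusUpgr,Flush
[19] P0: load  L3 | P0:S(51), P1:O(51) | bus: BusRd
[20] P0: load  L1 | P0:S(6), P1:O(6) | bus: none

memory[L3] = 90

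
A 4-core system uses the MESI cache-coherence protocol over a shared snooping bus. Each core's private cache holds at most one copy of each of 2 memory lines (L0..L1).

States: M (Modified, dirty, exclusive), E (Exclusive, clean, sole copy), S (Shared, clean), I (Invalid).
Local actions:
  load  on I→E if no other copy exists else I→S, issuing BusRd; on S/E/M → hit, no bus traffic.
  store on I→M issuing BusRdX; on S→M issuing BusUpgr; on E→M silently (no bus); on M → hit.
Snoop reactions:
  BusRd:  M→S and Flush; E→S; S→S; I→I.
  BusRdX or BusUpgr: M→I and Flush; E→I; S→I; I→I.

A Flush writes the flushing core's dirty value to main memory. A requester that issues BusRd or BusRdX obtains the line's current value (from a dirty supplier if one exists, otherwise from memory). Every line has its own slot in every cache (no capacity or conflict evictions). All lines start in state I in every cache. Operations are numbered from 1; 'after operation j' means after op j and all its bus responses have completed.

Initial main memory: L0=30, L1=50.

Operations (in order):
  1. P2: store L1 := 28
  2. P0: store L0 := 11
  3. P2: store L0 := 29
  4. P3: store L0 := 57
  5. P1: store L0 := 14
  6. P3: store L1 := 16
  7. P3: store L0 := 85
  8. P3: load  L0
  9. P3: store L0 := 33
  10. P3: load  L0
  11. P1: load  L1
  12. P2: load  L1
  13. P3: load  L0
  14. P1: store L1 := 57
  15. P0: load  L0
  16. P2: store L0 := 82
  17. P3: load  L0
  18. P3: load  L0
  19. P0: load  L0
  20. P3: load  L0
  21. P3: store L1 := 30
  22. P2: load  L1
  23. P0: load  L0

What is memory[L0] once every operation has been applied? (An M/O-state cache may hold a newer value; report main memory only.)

  op1 P2: store L1 := 28 → I/I/M/I on L1; bus BusRdX; mem=50
  op2 P0: store L0 := 11 → M/I/I/I on L0; bus BusRdX; mem=30
  op3 P2: store L0 := 29 → I/I/M/I on L0; bus BusRdX Flush; mem=11
  op4 P3: store L0 := 57 → I/I/I/M on L0; bus BusRdX Flush; mem=29
  op5 P1: store L0 := 14 → I/M/I/I on L0; bus BusRdX Flush; mem=57
  op6 P3: store L1 := 16 → I/I/I/M on L1; bus BusRdX Flush; mem=28
  op7 P3: store L0 := 85 → I/I/I/M on L0; bus BusRdX Flush; mem=14
  op8 P3: load  L0 → I/I/I/M on L0; bus (none); mem=14
  op9 P3: store L0 := 33 → I/I/I/M on L0; bus (none); mem=14
  op10 P3: load  L0 → I/I/I/M on L0; bus (none); mem=14
  op11 P1: load  L1 → I/S/I/S on L1; bus BusRd Flush; mem=16
  op12 P2: load  L1 → I/S/S/S on L1; bus BusRd; mem=16
  op13 P3: load  L0 → I/I/I/M on L0; bus (none); mem=14
  op14 P1: store L1 := 57 → I/M/I/I on L1; bus BusUpgr; mem=16
  op15 P0: load  L0 → S/I/I/S on L0; bus BusRd Flush; mem=33
  op16 P2: store L0 := 82 → I/I/M/I on L0; bus BusRdX; mem=33
  op17 P3: load  L0 → I/I/S/S on L0; bus BusRd Flush; mem=82
  op18 P3: load  L0 → I/I/S/S on L0; bus (none); mem=82
  op19 P0: load  L0 → S/I/S/S on L0; bus BusRd; mem=82
  op20 P3: load  L0 → S/I/S/S on L0; bus (none); mem=82
  op21 P3: store L1 := 30 → I/I/I/M on L1; bus BusRdX Flush; mem=57
  op22 P2: load  L1 → I/I/S/S on L1; bus BusRd Flush; mem=30
  op23 P0: load  L0 → S/I/S/S on L0; bus (none); mem=82

memory[L0] = 82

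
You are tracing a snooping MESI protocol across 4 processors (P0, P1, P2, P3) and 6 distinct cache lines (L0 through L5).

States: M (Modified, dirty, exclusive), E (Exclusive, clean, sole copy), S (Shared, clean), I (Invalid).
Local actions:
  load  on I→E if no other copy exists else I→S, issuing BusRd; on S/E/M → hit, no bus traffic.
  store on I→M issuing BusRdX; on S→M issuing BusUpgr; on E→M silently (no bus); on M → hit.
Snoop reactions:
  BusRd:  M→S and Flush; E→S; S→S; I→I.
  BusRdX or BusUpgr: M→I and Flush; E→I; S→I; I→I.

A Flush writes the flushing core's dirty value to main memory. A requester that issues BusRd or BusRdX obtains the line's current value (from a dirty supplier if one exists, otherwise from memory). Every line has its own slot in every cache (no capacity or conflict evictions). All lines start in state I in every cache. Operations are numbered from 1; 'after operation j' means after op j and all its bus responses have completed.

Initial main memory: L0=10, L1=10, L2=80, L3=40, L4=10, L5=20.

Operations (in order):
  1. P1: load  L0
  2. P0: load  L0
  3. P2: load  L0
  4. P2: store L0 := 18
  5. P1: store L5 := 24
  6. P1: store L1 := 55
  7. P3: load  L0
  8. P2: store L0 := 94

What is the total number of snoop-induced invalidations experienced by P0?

invalidations = 1

step 1: P1: load  L0  ⟶  IEII  (L0)  txn=BusRd  M[L0]=10
step 2: P0: load  L0  ⟶  SSII  (L0)  txn=BusRd  M[L0]=10
step 3: P2: load  L0  ⟶  SSSI  (L0)  txn=BusRd  M[L0]=10
step 4: P2: store L0 := 18  ⟶  IIMI  (L0)  txn=BusUpgr  M[L0]=10
step 5: P1: store L5 := 24  ⟶  IMII  (L5)  txn=BusRdX  M[L5]=20
step 6: P1: store L1 := 55  ⟶  IMII  (L1)  txn=BusRdX  M[L1]=10
step 7: P3: load  L0  ⟶  IISS  (L0)  txn=BusRd+Flush  M[L0]=18
step 8: P2: store L0 := 94  ⟶  IIMI  (L0)  txn=BusUpgr  M[L0]=18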